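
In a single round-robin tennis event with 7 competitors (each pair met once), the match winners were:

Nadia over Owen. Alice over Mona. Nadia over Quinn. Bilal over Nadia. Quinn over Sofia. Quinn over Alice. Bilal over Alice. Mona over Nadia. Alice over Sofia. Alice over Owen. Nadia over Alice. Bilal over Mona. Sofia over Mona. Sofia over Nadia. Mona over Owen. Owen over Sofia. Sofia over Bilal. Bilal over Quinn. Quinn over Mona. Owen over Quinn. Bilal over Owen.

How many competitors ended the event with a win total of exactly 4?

0

Win totals: Mona 2, Alice 3, Sofia 3, Bilal 5, Quinn 3, Nadia 3, Owen 2.
No competitor has exactly 4 wins.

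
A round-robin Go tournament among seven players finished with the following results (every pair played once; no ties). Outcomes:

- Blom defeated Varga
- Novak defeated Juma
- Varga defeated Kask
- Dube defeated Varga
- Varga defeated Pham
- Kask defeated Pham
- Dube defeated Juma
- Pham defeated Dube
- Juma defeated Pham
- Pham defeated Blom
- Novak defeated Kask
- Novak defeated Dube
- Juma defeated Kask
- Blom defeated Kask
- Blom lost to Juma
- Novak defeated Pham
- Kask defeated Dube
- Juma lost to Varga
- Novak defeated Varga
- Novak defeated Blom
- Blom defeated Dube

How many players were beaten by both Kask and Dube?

0

Kask beat: Dube, Pham.
Dube beat: Juma, Varga.
No one was beaten by both.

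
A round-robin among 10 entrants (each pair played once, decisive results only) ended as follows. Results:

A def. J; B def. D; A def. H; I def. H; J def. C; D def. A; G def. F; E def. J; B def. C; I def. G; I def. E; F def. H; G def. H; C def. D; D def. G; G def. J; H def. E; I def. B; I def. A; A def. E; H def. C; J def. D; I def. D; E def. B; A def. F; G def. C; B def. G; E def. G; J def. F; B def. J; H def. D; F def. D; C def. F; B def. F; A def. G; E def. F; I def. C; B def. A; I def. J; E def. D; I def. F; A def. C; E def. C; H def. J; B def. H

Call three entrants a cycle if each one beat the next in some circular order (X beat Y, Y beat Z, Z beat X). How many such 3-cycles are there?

15

Win totals: A 6, B 7, C 2, D 2, E 6, F 2, G 4, H 4, I 9, J 3.
An entrant with w wins dominates both others in C(w,2) triples; summing gives 15 + 21 + 1 + 1 + 15 + 1 + 6 + 6 + 36 + 3 = 105 transitive triples.
Total triples C(10,3) = 120, so cyclic triples = 120 − 105 = 15.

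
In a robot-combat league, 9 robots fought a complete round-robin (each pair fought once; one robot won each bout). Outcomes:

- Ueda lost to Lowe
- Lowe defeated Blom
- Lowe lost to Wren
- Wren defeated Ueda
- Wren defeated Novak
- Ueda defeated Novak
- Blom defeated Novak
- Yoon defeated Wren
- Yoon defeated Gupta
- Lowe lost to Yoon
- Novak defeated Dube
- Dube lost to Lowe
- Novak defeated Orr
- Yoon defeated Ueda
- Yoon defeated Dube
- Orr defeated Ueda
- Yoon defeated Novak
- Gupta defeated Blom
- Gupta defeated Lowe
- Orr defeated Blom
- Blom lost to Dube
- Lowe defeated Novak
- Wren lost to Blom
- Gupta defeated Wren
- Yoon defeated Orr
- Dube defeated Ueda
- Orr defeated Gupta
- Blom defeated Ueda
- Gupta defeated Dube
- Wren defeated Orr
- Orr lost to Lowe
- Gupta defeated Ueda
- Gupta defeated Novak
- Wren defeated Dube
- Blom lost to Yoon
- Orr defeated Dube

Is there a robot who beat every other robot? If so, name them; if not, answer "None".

Yoon has 8 wins out of 8 opponents — a perfect record.

Yoon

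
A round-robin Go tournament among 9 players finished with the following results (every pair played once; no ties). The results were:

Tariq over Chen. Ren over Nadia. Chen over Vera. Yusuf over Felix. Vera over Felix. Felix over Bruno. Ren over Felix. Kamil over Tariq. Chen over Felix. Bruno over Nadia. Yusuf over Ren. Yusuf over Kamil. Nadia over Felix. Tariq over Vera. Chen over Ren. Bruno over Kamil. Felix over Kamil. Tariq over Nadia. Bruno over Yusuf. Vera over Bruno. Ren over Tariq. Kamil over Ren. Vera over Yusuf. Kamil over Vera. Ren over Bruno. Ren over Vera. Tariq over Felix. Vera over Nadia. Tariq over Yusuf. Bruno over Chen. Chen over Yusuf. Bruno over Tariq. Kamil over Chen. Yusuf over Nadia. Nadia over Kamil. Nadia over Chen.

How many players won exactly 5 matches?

Win totals: Nadia 3, Vera 4, Tariq 5, Yusuf 4, Kamil 4, Felix 2, Chen 4, Ren 5, Bruno 5.
Exactly 5: Tariq, Ren, Bruno — 3 players.

3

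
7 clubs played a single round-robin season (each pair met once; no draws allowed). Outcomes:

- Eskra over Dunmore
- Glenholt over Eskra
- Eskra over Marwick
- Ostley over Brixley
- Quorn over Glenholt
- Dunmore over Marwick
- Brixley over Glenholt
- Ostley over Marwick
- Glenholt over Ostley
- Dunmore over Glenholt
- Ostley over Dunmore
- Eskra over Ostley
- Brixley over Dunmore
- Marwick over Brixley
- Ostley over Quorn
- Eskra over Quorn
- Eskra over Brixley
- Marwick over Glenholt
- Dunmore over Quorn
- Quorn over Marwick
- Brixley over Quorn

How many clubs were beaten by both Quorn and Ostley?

1

Quorn beat: Marwick, Glenholt.
Ostley beat: Brixley, Quorn, Dunmore, Marwick.
Both beat: Marwick — 1.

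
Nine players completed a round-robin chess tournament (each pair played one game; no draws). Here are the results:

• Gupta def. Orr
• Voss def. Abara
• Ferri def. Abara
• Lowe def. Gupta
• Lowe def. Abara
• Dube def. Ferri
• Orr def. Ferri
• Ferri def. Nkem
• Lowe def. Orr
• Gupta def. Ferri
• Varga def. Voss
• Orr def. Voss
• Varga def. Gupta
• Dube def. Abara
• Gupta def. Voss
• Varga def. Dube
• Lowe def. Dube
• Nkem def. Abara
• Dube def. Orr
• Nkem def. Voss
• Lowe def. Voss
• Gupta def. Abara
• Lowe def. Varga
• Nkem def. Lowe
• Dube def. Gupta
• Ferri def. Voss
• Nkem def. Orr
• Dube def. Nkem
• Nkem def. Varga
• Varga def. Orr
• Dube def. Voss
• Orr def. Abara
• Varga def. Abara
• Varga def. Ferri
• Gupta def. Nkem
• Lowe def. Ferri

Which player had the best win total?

Win totals: Abara 0, Voss 1, Gupta 5, Lowe 7, Ferri 3, Orr 3, Varga 6, Nkem 5, Dube 6.
Lowe leads with 7 wins (next highest: 6).

Lowe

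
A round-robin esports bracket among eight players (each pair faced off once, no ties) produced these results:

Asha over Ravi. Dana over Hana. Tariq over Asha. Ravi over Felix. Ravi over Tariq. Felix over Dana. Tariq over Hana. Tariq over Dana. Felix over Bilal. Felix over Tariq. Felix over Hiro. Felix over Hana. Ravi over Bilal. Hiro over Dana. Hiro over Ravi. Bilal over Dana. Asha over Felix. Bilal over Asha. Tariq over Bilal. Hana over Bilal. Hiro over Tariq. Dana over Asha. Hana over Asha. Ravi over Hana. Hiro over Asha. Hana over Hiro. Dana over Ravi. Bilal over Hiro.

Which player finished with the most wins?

Win totals: Dana 3, Tariq 4, Asha 2, Felix 5, Bilal 3, Hiro 4, Hana 3, Ravi 4.
Felix leads with 5 wins (next highest: 4).

Felix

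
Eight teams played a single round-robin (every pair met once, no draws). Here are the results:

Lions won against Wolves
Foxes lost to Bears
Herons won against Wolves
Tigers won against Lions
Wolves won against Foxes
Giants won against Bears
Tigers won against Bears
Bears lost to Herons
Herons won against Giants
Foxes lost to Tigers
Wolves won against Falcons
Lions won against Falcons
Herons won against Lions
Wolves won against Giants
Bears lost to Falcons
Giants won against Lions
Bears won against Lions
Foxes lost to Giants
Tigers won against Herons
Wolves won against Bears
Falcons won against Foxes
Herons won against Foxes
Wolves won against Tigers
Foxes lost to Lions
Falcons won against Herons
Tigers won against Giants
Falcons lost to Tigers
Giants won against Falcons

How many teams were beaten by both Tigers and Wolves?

4

Tigers beat: Lions, Foxes, Bears, Falcons, Giants, Herons.
Wolves beat: Tigers, Foxes, Bears, Falcons, Giants.
Both beat: Foxes, Bears, Falcons, Giants — 4.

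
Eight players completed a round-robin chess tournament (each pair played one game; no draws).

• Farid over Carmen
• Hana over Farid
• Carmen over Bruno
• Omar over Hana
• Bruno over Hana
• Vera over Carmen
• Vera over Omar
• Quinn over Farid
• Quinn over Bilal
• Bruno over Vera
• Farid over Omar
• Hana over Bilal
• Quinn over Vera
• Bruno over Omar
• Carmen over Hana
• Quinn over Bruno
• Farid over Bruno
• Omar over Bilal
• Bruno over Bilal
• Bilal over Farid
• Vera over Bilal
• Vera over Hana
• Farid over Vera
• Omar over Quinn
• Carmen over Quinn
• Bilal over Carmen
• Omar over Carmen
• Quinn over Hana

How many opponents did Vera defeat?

4

Vera's results: beat Bilal, Carmen, Hana, Omar; lost to Quinn, Bruno, Farid.
That is 4 wins.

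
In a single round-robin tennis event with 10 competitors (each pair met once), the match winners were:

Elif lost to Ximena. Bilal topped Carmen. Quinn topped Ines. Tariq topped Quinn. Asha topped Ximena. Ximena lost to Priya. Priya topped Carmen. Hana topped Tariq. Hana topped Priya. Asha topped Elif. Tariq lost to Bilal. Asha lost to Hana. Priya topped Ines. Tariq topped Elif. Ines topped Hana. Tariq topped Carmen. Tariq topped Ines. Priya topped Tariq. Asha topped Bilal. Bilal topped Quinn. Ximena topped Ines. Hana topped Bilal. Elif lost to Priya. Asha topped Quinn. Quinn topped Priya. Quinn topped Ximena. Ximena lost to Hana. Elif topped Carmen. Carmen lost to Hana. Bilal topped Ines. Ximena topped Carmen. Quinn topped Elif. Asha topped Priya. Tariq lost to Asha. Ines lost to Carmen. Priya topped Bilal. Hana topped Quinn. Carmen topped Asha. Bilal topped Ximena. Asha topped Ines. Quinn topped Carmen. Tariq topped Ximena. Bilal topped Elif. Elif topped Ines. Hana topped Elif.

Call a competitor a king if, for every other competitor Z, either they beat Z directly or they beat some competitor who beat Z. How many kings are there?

Carmen reaches everyone (king).
Hana reaches everyone (king).
Elif cannot reach Ximena, Bilal, Priya, Tariq, Quinn in two steps.
Asha reaches everyone (king).
Ximena cannot reach Bilal, Priya, Tariq, Quinn in two steps.
Bilal reaches everyone (king).
Priya reaches everyone (king).
Tariq cannot reach Bilal in two steps.
Ines reaches everyone (king).
Quinn reaches everyone (king).
Kings: Carmen, Hana, Asha, Bilal, Priya, Ines, Quinn — 7.

7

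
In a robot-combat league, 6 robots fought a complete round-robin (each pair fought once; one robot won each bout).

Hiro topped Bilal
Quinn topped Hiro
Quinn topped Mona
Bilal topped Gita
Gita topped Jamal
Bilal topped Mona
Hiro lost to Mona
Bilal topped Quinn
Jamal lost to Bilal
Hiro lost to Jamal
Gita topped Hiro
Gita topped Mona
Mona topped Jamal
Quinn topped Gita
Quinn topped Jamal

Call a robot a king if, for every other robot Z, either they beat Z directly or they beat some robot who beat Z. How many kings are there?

3

Gita cannot reach Quinn in two steps.
Hiro reaches everyone (king).
Quinn reaches everyone (king).
Bilal reaches everyone (king).
Jamal cannot reach Gita, Quinn, Mona in two steps.
Mona cannot reach Gita, Quinn in two steps.
Kings: Hiro, Quinn, Bilal — 3.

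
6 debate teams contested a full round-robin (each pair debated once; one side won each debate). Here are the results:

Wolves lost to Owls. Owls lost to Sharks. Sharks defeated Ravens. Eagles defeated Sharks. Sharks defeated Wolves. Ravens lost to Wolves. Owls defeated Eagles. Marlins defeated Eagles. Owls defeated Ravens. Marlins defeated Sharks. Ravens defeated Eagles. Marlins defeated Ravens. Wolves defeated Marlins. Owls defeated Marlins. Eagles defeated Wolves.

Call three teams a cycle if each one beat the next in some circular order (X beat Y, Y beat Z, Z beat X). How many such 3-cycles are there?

6

Win totals: Marlins 3, Wolves 2, Owls 4, Ravens 1, Eagles 2, Sharks 3.
A team with w wins dominates both others in C(w,2) triples; summing gives 3 + 1 + 6 + 0 + 1 + 3 = 14 transitive triples.
Total triples C(6,3) = 20, so cyclic triples = 20 − 14 = 6.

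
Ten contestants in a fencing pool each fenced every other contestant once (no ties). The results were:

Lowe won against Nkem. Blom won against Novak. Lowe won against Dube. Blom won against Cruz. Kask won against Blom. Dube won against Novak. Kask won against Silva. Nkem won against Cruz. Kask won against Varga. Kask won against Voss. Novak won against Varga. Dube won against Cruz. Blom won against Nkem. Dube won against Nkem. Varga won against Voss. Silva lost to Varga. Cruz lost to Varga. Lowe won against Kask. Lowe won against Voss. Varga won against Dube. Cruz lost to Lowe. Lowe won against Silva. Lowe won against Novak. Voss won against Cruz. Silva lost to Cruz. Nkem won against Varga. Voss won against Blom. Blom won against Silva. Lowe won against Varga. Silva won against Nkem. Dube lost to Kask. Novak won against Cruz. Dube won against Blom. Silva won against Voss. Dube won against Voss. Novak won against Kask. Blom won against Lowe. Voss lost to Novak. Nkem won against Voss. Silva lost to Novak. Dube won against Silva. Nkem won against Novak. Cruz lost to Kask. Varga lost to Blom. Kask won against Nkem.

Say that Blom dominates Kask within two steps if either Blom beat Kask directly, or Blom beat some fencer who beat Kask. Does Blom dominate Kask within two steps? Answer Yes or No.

Yes

Blom did not beat Kask directly.
Blom beat Varga, Silva, Cruz, Lowe, Novak, Nkem. Of those, Lowe beat Kask.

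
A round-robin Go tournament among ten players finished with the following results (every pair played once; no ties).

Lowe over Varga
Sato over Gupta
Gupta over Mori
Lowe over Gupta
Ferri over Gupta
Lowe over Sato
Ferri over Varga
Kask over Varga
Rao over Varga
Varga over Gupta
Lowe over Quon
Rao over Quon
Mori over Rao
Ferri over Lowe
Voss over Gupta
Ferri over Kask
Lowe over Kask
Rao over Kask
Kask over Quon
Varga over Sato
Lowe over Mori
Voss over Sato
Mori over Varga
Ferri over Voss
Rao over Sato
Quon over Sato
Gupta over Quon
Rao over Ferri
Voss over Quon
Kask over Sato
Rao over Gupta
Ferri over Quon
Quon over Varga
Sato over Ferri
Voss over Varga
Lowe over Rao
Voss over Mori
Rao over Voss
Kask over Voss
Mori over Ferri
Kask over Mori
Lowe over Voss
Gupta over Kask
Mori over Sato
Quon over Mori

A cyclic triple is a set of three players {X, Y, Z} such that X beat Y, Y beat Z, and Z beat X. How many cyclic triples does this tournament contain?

22

Win totals: Varga 2, Quon 3, Kask 5, Voss 5, Lowe 8, Ferri 6, Sato 2, Rao 7, Gupta 3, Mori 4.
A player with w wins dominates both others in C(w,2) triples; summing gives 1 + 3 + 10 + 10 + 28 + 15 + 1 + 21 + 3 + 6 = 98 transitive triples.
Total triples C(10,3) = 120, so cyclic triples = 120 − 98 = 22.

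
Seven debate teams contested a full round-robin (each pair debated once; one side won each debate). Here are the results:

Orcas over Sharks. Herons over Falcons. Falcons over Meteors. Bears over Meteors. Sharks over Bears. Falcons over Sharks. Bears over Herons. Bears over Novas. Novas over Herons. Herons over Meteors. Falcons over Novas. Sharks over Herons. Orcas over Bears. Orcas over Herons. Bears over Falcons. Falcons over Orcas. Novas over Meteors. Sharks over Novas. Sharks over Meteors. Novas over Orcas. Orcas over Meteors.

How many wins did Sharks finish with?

4

Sharks' results: beat Herons, Meteors, Bears, Novas; lost to Orcas, Falcons.
That is 4 wins.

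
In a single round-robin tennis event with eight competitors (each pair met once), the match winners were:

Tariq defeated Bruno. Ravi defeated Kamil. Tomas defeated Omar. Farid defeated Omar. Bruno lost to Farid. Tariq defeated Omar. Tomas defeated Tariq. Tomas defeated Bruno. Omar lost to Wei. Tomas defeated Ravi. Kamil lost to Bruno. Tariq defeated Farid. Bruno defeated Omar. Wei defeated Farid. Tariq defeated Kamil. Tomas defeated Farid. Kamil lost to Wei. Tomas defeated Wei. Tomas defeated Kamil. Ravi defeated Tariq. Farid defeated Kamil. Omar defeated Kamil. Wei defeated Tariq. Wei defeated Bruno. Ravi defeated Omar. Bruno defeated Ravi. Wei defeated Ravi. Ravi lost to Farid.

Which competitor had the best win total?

Tomas

Win totals: Bruno 3, Omar 1, Farid 4, Tomas 7, Ravi 3, Tariq 4, Wei 6, Kamil 0.
Tomas leads with 7 wins (next highest: 6).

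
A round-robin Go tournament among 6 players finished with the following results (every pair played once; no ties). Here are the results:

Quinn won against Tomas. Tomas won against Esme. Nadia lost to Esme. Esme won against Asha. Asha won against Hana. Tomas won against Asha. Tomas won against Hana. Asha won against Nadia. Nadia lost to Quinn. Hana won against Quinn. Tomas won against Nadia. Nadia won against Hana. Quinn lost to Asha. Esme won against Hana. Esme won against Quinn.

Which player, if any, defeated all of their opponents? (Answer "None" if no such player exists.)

Highest win total is Tomas with 4 (out of 5 possible).
Tomas lost to Quinn, so no player went undefeated.

None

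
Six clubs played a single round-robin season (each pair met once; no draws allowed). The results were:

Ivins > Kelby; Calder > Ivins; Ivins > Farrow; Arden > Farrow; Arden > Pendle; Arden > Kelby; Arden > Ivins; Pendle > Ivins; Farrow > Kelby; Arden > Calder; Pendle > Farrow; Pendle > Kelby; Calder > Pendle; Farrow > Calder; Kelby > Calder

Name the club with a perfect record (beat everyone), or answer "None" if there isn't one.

Arden

Arden has 5 wins out of 5 opponents — a perfect record.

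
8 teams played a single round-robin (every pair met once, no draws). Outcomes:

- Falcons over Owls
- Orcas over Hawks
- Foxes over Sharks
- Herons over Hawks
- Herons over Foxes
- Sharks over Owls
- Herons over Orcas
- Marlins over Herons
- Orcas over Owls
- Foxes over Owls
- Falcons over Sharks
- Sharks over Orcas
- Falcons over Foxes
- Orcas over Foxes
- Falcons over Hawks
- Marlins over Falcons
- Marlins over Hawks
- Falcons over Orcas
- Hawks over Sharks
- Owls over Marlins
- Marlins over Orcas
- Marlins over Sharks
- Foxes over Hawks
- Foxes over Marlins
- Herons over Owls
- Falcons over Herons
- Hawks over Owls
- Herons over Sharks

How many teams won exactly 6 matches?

1

Win totals: Orcas 3, Falcons 6, Marlins 5, Owls 1, Foxes 4, Herons 5, Hawks 2, Sharks 2.
Exactly 6: Falcons — 1 team.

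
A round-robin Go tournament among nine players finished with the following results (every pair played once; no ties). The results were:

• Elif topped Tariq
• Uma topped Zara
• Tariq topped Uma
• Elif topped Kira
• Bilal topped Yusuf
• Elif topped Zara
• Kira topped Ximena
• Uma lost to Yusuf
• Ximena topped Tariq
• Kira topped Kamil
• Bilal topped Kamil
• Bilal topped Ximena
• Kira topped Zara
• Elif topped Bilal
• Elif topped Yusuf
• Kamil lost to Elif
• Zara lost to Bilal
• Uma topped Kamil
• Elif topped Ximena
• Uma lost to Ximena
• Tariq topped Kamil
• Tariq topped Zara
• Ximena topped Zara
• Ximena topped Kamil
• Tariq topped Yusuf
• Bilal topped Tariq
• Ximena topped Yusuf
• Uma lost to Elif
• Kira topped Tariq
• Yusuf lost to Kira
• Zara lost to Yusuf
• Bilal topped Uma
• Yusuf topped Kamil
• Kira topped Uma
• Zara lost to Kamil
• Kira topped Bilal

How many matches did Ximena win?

5

Ximena's results: beat Uma, Zara, Tariq, Kamil, Yusuf; lost to Bilal, Kira, Elif.
That is 5 wins.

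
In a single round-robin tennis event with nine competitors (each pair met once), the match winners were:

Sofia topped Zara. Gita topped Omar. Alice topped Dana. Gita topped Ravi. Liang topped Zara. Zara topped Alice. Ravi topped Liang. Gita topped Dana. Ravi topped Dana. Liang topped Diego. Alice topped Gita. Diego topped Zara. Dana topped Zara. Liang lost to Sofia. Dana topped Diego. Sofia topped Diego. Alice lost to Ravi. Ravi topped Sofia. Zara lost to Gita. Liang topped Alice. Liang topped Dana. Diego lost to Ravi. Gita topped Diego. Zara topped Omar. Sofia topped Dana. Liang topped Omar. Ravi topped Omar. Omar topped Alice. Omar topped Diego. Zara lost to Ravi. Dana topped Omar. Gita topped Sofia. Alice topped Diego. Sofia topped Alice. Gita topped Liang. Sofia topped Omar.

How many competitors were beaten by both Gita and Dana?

Gita beat: Diego, Sofia, Ravi, Zara, Dana, Liang, Omar.
Dana beat: Diego, Zara, Omar.
Both beat: Diego, Zara, Omar — 3.

3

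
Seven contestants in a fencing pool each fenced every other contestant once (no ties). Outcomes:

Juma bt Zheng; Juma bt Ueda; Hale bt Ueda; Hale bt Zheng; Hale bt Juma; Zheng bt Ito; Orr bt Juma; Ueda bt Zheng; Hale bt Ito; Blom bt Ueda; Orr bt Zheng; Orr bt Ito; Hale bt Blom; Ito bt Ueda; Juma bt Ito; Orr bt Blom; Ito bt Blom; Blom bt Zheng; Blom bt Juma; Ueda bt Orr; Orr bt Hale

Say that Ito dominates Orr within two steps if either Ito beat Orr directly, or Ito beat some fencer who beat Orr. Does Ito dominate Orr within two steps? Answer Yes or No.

Ito did not beat Orr directly.
Ito beat Blom, Ueda. Of those, Ueda beat Orr.

Yes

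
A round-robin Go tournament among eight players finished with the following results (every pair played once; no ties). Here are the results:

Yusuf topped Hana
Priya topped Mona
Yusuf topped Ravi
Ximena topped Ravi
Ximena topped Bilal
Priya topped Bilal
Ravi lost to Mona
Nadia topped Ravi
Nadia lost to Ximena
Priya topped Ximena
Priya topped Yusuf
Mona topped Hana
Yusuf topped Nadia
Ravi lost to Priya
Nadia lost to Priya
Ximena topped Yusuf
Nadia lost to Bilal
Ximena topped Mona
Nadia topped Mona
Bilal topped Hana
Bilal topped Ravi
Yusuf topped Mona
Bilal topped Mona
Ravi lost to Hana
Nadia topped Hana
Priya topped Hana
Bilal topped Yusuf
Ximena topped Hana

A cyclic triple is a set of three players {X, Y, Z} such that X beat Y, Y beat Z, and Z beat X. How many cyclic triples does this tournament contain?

Win totals: Ximena 6, Hana 1, Priya 7, Yusuf 4, Mona 2, Nadia 3, Bilal 5, Ravi 0.
A player with w wins dominates both others in C(w,2) triples; summing gives 15 + 0 + 21 + 6 + 1 + 3 + 10 + 0 = 56 transitive triples.
Total triples C(8,3) = 56, so cyclic triples = 56 − 56 = 0.

0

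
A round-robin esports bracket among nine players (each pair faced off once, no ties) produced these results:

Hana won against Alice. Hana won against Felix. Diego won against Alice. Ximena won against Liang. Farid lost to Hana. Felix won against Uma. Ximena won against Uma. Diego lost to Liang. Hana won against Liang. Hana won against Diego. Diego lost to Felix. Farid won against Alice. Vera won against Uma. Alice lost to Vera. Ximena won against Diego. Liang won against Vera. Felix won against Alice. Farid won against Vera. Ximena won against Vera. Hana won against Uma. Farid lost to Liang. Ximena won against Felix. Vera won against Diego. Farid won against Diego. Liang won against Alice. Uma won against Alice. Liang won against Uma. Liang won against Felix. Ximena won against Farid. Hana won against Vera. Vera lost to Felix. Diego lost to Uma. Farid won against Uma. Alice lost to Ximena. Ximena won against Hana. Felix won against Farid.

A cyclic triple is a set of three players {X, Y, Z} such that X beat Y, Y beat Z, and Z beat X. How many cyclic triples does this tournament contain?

Win totals: Ximena 8, Vera 3, Farid 4, Uma 2, Alice 0, Liang 6, Diego 1, Hana 7, Felix 5.
A player with w wins dominates both others in C(w,2) triples; summing gives 28 + 3 + 6 + 1 + 0 + 15 + 0 + 21 + 10 = 84 transitive triples.
Total triples C(9,3) = 84, so cyclic triples = 84 − 84 = 0.

0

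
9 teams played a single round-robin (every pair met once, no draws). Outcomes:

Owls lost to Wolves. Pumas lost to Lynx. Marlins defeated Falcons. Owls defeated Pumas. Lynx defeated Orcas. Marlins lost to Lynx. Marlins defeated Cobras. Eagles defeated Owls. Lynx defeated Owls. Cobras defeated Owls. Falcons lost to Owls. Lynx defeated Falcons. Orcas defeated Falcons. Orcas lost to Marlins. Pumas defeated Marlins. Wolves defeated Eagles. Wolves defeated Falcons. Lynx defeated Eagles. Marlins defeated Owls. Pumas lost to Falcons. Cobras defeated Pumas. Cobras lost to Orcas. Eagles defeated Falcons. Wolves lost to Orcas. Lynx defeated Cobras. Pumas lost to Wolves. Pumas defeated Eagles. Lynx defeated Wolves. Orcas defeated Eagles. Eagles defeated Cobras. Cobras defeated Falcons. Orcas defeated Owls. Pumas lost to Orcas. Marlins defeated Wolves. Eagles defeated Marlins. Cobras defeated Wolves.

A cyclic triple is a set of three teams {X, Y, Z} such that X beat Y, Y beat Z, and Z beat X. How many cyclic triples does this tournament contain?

Win totals: Falcons 1, Cobras 4, Orcas 6, Marlins 5, Wolves 4, Lynx 8, Eagles 4, Owls 2, Pumas 2.
A team with w wins dominates both others in C(w,2) triples; summing gives 0 + 6 + 15 + 10 + 6 + 28 + 6 + 1 + 1 = 73 transitive triples.
Total triples C(9,3) = 84, so cyclic triples = 84 − 73 = 11.

11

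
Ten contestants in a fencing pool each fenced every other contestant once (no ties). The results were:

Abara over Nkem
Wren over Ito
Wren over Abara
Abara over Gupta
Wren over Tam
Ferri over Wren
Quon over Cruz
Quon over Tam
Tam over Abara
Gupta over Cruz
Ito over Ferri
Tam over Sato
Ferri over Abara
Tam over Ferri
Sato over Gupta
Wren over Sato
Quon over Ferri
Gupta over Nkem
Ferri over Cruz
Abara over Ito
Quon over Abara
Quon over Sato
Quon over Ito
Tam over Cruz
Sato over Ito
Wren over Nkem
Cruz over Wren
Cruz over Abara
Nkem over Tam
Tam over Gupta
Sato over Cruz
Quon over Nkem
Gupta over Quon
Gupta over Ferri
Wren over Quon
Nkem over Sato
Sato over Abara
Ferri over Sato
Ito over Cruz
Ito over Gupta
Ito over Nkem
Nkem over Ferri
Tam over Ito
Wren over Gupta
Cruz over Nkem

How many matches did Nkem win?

Nkem's results: beat Sato, Ferri, Tam; lost to Quon, Abara, Ito, Cruz, Wren, Gupta.
That is 3 wins.

3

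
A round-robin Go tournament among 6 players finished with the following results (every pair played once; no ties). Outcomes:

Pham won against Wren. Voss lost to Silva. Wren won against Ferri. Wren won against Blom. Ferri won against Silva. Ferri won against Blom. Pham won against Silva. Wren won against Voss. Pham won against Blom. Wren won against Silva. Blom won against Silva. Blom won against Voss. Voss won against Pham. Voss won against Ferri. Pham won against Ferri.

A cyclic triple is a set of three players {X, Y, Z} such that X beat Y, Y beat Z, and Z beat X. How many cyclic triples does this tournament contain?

Win totals: Silva 1, Wren 4, Ferri 2, Voss 2, Blom 2, Pham 4.
A player with w wins dominates both others in C(w,2) triples; summing gives 0 + 6 + 1 + 1 + 1 + 6 = 15 transitive triples.
Total triples C(6,3) = 20, so cyclic triples = 20 − 15 = 5.

5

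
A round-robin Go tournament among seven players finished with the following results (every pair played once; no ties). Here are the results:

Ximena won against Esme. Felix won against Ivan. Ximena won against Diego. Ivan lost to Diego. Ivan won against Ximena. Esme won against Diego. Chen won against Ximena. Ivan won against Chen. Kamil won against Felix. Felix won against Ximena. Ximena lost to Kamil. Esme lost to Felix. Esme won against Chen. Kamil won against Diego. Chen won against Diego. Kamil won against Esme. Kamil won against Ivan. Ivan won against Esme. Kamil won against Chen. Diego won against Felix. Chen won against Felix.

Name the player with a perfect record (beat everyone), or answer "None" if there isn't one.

Kamil

Kamil has 6 wins out of 6 opponents — a perfect record.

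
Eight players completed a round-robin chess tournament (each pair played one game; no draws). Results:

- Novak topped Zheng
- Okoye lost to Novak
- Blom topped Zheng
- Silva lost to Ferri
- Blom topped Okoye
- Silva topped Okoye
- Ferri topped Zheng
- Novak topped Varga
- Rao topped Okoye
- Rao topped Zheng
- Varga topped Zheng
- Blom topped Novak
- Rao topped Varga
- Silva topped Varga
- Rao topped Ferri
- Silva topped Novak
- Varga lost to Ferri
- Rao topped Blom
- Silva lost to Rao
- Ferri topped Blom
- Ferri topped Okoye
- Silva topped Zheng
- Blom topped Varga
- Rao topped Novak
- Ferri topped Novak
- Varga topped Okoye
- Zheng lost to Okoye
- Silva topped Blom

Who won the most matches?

Win totals: Okoye 1, Zheng 0, Blom 4, Varga 2, Rao 7, Silva 5, Novak 3, Ferri 6.
Rao leads with 7 wins (next highest: 6).

Rao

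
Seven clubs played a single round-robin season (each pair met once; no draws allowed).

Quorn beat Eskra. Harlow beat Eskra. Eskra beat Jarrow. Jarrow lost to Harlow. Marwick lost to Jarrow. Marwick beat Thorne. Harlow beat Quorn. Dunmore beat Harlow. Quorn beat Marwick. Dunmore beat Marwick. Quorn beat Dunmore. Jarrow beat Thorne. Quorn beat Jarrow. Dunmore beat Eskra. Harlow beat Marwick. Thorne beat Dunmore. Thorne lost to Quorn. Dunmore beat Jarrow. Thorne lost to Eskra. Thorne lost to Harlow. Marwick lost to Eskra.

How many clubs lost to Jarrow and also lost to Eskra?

Jarrow beat: Marwick, Thorne.
Eskra beat: Jarrow, Marwick, Thorne.
Both beat: Marwick, Thorne — 2.

2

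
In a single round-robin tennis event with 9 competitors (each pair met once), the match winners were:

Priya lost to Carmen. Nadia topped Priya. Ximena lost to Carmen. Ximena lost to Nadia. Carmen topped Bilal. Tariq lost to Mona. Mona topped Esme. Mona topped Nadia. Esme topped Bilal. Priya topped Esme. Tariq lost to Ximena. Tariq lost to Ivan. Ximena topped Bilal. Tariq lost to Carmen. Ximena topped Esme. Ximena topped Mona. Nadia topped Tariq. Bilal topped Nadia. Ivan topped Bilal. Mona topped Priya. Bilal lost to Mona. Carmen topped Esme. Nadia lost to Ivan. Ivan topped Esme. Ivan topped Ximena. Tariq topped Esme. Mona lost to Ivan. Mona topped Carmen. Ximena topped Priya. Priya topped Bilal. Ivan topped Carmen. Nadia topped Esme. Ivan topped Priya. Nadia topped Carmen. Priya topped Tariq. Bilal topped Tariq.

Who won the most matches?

Ivan

Win totals: Tariq 1, Ximena 5, Carmen 5, Nadia 5, Esme 1, Mona 6, Priya 3, Bilal 2, Ivan 8.
Ivan leads with 8 wins (next highest: 6).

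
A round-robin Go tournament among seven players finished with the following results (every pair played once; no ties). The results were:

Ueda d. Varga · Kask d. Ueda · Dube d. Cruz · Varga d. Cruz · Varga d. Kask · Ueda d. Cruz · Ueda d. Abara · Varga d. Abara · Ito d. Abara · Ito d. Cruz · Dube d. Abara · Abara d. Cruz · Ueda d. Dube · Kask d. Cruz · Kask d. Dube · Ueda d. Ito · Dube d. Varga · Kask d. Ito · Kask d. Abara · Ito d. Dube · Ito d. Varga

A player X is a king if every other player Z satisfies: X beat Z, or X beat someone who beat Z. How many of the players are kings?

Abara cannot reach Kask, Dube, Ito, Ueda, Varga in two steps.
Kask reaches everyone (king).
Dube cannot reach Ito, Ueda in two steps.
Cruz cannot reach Abara, Kask, Dube, Ito, Ueda, Varga in two steps.
Ito cannot reach Ueda in two steps.
Ueda reaches everyone (king).
Varga reaches everyone (king).
Kings: Kask, Ueda, Varga — 3.

3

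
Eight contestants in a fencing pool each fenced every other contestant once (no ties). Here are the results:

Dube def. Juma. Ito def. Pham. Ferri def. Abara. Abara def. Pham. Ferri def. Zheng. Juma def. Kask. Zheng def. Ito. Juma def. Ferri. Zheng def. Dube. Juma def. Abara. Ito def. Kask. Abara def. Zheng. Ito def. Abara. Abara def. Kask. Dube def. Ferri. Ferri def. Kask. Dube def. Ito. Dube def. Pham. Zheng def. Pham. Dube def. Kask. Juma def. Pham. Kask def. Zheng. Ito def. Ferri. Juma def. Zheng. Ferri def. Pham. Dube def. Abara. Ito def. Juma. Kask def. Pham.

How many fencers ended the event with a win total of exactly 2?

Win totals: Ito 5, Dube 6, Zheng 3, Pham 0, Ferri 4, Juma 5, Abara 3, Kask 2.
Exactly 2: Kask — 1 fencer.

1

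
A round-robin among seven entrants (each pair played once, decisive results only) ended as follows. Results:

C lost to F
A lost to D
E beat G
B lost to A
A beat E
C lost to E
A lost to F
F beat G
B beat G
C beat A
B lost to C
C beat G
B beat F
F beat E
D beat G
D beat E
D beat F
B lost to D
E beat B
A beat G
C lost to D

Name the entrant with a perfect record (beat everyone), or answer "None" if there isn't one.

D has 6 wins out of 6 opponents — a perfect record.

D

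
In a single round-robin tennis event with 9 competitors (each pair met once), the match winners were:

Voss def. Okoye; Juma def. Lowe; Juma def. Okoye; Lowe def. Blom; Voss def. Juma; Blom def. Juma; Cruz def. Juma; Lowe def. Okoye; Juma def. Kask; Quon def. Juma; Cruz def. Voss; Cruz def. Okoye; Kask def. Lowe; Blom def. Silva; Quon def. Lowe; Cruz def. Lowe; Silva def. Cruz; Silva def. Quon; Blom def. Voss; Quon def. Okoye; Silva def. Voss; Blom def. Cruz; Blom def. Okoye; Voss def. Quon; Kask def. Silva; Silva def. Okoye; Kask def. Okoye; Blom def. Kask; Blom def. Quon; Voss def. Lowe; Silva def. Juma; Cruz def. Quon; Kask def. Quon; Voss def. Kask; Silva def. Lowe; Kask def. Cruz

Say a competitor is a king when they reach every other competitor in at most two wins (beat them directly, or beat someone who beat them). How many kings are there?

Lowe reaches everyone (king).
Voss reaches everyone (king).
Quon cannot reach Voss, Cruz, Silva in two steps.
Blom reaches everyone (king).
Kask reaches everyone (king).
Juma cannot reach Voss in two steps.
Okoye cannot reach Lowe, Voss, Quon, Blom, Kask, Juma, Cruz, Silva in two steps.
Cruz cannot reach Silva in two steps.
Silva reaches everyone (king).
Kings: Lowe, Voss, Blom, Kask, Silva — 5.

5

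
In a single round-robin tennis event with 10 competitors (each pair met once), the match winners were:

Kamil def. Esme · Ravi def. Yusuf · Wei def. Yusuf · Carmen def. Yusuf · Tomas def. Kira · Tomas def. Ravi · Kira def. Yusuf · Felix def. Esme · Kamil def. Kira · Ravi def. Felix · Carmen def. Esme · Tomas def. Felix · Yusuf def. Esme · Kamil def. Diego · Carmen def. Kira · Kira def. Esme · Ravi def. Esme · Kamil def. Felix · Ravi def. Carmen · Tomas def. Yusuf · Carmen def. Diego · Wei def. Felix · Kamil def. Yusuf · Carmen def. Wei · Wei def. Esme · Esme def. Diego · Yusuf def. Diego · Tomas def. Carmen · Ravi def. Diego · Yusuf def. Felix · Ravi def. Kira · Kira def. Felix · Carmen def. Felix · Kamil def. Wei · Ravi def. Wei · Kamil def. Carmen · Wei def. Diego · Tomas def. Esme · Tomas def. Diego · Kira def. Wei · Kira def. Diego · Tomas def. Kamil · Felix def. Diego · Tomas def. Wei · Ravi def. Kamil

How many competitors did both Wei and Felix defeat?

Wei beat: Felix, Diego, Yusuf, Esme.
Felix beat: Diego, Esme.
Both beat: Diego, Esme — 2.

2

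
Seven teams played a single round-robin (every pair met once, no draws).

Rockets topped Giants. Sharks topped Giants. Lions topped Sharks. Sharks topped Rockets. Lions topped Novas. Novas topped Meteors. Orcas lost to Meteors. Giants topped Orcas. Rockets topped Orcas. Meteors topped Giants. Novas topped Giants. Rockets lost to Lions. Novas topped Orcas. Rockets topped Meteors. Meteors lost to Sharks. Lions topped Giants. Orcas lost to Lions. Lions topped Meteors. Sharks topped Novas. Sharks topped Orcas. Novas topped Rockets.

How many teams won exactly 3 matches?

1

Win totals: Meteors 2, Rockets 3, Lions 6, Orcas 0, Novas 4, Sharks 5, Giants 1.
Exactly 3: Rockets — 1 team.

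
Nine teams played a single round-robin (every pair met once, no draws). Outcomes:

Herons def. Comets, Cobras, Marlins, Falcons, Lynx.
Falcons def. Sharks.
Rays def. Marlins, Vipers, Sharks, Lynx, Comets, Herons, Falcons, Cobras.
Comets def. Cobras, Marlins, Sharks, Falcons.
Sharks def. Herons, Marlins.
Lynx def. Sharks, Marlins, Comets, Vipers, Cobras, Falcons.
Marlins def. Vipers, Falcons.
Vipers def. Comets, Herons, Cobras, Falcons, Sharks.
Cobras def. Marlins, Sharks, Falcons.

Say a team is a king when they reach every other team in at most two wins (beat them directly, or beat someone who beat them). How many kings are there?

Herons cannot reach Rays in two steps.
Sharks cannot reach Rays in two steps.
Vipers cannot reach Rays in two steps.
Comets cannot reach Rays, Lynx in two steps.
Falcons cannot reach Vipers, Comets, Rays, Cobras, Lynx in two steps.
Marlins cannot reach Rays, Lynx in two steps.
Rays reaches everyone (king).
Cobras cannot reach Comets, Rays, Lynx in two steps.
Lynx cannot reach Rays in two steps.
Kings: Rays — 1.

1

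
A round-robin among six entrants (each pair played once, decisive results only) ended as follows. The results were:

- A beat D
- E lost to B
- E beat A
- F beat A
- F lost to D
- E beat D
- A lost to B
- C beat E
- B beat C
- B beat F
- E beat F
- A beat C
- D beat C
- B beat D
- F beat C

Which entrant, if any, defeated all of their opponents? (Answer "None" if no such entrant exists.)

B

B has 5 wins out of 5 opponents — a perfect record.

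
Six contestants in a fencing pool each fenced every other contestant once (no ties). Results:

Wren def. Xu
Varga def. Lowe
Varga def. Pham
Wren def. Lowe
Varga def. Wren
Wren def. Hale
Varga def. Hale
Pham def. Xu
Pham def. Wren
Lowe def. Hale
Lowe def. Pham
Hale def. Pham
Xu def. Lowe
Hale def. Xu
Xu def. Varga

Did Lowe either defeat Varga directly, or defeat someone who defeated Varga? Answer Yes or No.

No

Lowe did not beat Varga directly.
Lowe beat Pham, Hale, but each of them lost to Varga. No two-step path.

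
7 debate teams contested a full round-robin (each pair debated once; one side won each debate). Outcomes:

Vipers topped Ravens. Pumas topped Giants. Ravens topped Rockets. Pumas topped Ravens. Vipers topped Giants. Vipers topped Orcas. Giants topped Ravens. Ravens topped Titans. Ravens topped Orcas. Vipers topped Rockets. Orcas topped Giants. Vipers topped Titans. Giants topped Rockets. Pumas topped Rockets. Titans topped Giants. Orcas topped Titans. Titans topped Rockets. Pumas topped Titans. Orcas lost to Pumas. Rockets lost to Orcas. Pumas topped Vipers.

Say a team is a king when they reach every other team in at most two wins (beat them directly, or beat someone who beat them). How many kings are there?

Orcas cannot reach Pumas, Vipers in two steps.
Pumas reaches everyone (king).
Ravens cannot reach Pumas, Vipers in two steps.
Giants cannot reach Pumas, Vipers in two steps.
Titans cannot reach Orcas, Pumas, Vipers in two steps.
Vipers cannot reach Pumas in two steps.
Rockets cannot reach Orcas, Pumas, Ravens, Giants, Titans, Vipers in two steps.
Kings: Pumas — 1.

1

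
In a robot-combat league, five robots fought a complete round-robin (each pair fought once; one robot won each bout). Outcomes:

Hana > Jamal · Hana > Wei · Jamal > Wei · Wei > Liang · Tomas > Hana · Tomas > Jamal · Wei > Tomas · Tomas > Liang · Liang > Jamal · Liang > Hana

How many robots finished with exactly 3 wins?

Win totals: Jamal 1, Wei 2, Tomas 3, Hana 2, Liang 2.
Exactly 3: Tomas — 1 robot.

1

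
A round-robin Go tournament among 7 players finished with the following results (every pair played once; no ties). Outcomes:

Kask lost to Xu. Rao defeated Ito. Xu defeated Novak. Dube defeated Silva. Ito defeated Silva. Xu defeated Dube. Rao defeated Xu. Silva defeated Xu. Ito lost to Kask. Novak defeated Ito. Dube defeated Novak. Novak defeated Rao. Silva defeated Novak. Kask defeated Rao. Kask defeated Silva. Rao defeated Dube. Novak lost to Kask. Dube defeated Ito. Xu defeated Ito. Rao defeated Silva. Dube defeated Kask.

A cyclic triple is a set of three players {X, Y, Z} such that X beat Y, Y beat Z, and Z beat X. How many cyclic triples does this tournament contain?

9

Win totals: Dube 4, Kask 4, Novak 2, Rao 4, Ito 1, Silva 2, Xu 4.
A player with w wins dominates both others in C(w,2) triples; summing gives 6 + 6 + 1 + 6 + 0 + 1 + 6 = 26 transitive triples.
Total triples C(7,3) = 35, so cyclic triples = 35 − 26 = 9.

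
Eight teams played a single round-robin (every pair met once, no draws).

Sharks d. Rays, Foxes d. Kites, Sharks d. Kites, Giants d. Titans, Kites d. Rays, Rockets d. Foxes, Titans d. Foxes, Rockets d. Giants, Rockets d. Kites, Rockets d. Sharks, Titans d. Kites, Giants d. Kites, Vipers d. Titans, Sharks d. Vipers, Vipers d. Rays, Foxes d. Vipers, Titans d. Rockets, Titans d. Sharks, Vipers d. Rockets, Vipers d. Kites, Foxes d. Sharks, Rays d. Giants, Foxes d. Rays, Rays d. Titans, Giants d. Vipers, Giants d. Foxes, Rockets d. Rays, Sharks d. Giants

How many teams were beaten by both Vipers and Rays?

1

Vipers beat: Rockets, Kites, Rays, Titans.
Rays beat: Giants, Titans.
Both beat: Titans — 1.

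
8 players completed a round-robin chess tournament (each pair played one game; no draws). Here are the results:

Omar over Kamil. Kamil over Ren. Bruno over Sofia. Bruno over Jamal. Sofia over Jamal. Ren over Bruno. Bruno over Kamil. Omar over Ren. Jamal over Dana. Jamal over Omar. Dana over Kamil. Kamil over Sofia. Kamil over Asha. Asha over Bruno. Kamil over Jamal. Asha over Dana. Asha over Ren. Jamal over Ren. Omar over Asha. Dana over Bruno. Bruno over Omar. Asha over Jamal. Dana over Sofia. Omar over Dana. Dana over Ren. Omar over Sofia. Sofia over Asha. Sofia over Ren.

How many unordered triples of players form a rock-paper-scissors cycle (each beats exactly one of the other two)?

16

Win totals: Jamal 3, Ren 1, Omar 5, Dana 4, Bruno 4, Kamil 4, Asha 4, Sofia 3.
A player with w wins dominates both others in C(w,2) triples; summing gives 3 + 0 + 10 + 6 + 6 + 6 + 6 + 3 = 40 transitive triples.
Total triples C(8,3) = 56, so cyclic triples = 56 − 40 = 16.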